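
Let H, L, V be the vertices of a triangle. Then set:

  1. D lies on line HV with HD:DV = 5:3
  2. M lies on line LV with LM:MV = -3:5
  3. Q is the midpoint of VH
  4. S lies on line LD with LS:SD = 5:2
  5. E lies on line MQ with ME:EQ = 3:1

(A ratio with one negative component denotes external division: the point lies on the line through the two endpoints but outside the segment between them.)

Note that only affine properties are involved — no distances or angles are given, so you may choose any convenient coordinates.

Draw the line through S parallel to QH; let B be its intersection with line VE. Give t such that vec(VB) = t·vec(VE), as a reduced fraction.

t = 16/35

Set H = (0, 0), L = (1, 0), V = (0, 1); any affine frame gives the same invariant.
1. D lies on line HV with HD:DV = 5:3 ⇒ D = (0, 5/8)
2. M lies on line LV with LM:MV = -3:5 ⇒ M = (5/2, -3/2)
3. Q is the midpoint of VH ⇒ Q = (0, 1/2)
4. S lies on line LD with LS:SD = 5:2 ⇒ S = (2/7, 25/56)
5. E lies on line MQ with ME:EQ = 3:1 ⇒ E = (5/8, 0)
through S parallel to QH: direction (0, -1/2); meets VE at B = (2/7, 19/35)
B = V + t·(E−V) with t = 16/35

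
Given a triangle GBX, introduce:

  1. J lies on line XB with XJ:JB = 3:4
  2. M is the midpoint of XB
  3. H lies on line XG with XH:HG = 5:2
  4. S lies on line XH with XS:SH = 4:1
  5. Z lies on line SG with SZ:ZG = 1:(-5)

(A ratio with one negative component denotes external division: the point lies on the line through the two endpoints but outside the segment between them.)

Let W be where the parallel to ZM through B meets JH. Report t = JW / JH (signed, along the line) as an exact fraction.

Work in coordinates with G = (0, 0), B = (1, 0), X = (0, 1).
1. J lies on line XB with XJ:JB = 3:4 ⇒ J = (3/7, 4/7)
2. M is the midpoint of XB ⇒ M = (1/2, 1/2)
3. H lies on line XG with XH:HG = 5:2 ⇒ H = (0, 2/7)
4. S lies on line XH with XS:SH = 4:1 ⇒ S = (0, 3/7)
5. Z lies on line SG with SZ:ZG = 1:(-5) ⇒ Z = (0, 15/28)
through B parallel to ZM: direction (1/2, -1/28); meets JH at W = (-9/31, 20/217)
W = J + t·(H−J) with t = 52/31

t = 52/31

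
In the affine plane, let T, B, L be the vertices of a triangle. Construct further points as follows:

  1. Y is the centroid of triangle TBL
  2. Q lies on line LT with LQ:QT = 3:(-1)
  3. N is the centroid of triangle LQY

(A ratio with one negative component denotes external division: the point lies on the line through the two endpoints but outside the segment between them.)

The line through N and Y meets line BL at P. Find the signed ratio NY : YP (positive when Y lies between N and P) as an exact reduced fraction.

NY:YP = 5/6

Assign T = (0, 0), B = (1, 0), L = (0, 1) — the answer is frame-independent, so this choice is without loss of generality.
1. Y is the centroid of triangle TBL ⇒ Y = (1/3, 1/3)
2. Q lies on line LT with LQ:QT = 3:(-1) ⇒ Q = (0, -1/2)
3. N is the centroid of triangle LQY ⇒ N = (1/9, 5/18)
line NY meets BL at P = (3/5, 2/5)
Y = N + t·(P−N) with t = 5/11, so NY:YP = 5/11:6/11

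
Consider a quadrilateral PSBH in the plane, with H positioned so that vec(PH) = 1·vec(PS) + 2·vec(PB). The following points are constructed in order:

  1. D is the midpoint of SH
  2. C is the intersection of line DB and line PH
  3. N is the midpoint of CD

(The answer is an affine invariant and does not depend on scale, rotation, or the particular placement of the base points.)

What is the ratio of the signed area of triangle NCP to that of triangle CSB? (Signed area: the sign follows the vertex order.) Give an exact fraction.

Assign P = (0, 0), S = (1, 0), B = (0, 1), H = (1, 2) — the answer is frame-independent, so this choice is without loss of generality.
1. D is the midpoint of SH ⇒ D = (1, 1)
2. C is the intersection of line DB and line PH ⇒ C = (1/2, 1)
3. N is the midpoint of CD ⇒ N = (3/4, 1)
2·[NCP] = 1/4, 2·[CSB] = -1/2
[NCP]:[CSB] = 1/4:-1/2 = -1/2

[NCP]:[CSB] = -1/2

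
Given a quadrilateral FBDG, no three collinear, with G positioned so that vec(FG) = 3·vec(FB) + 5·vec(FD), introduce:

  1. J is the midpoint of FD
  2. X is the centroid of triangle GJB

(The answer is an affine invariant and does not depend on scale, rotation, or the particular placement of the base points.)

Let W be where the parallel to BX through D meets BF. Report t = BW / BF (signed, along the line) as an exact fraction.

Assign F = (0, 0), B = (1, 0), D = (0, 1), G = (3, 5) — the answer is frame-independent, so this choice is without loss of generality.
1. J is the midpoint of FD ⇒ J = (0, 1/2)
2. X is the centroid of triangle GJB ⇒ X = (4/3, 11/6)
through D parallel to BX: direction (1/3, 11/6); meets BF at W = (-2/11, 0)
W = B + t·(F−B) with t = 13/11

t = 13/11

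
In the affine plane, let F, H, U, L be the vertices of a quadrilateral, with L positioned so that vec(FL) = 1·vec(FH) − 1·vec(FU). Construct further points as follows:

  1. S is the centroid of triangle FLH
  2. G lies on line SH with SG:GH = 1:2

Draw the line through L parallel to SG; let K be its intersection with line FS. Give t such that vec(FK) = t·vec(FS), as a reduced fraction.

Work in coordinates with F = (0, 0), H = (1, 0), U = (0, 1), L = (1, -1).
1. S is the centroid of triangle FLH ⇒ S = (2/3, -1/3)
2. G lies on line SH with SG:GH = 1:2 ⇒ G = (7/9, -2/9)
through L parallel to SG: direction (1/9, 1/9); meets FS at K = (4/3, -2/3)
K = F + t·(S−F) with t = 2

t = 2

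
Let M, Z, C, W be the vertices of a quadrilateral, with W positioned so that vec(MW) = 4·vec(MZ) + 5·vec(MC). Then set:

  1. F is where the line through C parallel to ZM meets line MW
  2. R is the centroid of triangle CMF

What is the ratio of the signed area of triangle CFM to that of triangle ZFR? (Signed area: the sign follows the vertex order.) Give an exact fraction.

[CFM]:[ZFR] = -4/3

Choose coordinates M = (0, 0), Z = (1, 0), C = (0, 1), W = (4, 5).
1. F is where the line through C parallel to ZM meets line MW ⇒ F = (4/5, 1)
2. R is the centroid of triangle CMF ⇒ R = (4/15, 2/3)
2·[CFM] = -4/5, 2·[ZFR] = 3/5
[CFM]:[ZFR] = -4/5:3/5 = -4/3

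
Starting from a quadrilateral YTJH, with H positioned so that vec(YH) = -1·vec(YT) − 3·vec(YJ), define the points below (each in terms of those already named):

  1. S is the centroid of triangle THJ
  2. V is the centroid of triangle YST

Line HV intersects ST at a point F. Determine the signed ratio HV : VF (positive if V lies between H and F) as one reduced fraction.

Assign Y = (0, 0), T = (1, 0), J = (0, 1), H = (-1, -3) — the answer is frame-independent, so this choice is without loss of generality.
1. S is the centroid of triangle THJ ⇒ S = (0, -2/3)
2. V is the centroid of triangle YST ⇒ V = (1/3, -2/9)
line HV meets ST at F = (3/17, -28/51)
V = H + t·(F−H) with t = 17/15, so HV:VF = 17/15:-2/15

HV:VF = -17/2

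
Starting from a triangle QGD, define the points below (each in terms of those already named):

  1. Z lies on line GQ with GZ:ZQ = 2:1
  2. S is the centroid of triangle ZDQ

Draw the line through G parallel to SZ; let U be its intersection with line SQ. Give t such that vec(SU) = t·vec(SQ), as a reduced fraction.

t = -2

Assign Q = (0, 0), G = (1, 0), D = (0, 1) — the answer is frame-independent, so this choice is without loss of generality.
1. Z lies on line GQ with GZ:ZQ = 2:1 ⇒ Z = (1/3, 0)
2. S is the centroid of triangle ZDQ ⇒ S = (1/9, 1/3)
through G parallel to SZ: direction (2/9, -1/3); meets SQ at U = (1/3, 1)
U = S + t·(Q−S) with t = -2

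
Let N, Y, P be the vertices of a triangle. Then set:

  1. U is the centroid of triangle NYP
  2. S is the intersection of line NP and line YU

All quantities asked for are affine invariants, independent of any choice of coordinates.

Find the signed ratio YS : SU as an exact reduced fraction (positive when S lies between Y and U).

YS:SU = -3

Work in coordinates with N = (0, 0), Y = (1, 0), P = (0, 1).
1. U is the centroid of triangle NYP ⇒ U = (1/3, 1/3)
2. S is the intersection of line NP and line YU ⇒ S = (0, 1/2)
S = Y + t·(U−Y) with t = 3/2, so YS:SU = t:(1−t) = 3/2:-1/2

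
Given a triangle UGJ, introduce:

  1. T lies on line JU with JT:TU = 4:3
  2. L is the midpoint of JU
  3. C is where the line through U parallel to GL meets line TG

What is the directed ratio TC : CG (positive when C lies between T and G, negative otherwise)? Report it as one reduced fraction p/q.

Assign U = (0, 0), G = (1, 0), J = (0, 1) — the answer is frame-independent, so this choice is without loss of generality.
1. T lies on line JU with JT:TU = 4:3 ⇒ T = (0, 3/7)
2. L is the midpoint of JU ⇒ L = (0, 1/2)
3. C is where the line through U parallel to GL meets line TG ⇒ C = (-6, 3)
C = T + t·(G−T) with t = -6, so TC:CG = t:(1−t) = -6:7

TC:CG = -6/7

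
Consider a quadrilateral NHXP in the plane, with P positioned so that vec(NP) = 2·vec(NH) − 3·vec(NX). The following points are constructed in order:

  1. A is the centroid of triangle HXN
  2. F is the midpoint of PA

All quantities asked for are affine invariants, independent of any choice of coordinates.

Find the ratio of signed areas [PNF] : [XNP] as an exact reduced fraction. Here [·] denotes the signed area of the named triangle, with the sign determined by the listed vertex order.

Choose coordinates N = (0, 0), H = (1, 0), X = (0, 1), P = (2, -3).
1. A is the centroid of triangle HXN ⇒ A = (1/3, 1/3)
2. F is the midpoint of PA ⇒ F = (7/6, -4/3)
2·[PNF] = -5/6, 2·[XNP] = 2
[PNF]:[XNP] = -5/6:2 = -5/12

[PNF]:[XNP] = -5/12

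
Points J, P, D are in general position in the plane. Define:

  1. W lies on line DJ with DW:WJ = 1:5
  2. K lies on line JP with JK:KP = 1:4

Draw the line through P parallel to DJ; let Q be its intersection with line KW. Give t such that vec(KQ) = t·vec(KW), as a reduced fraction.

t = -4

Choose coordinates J = (0, 0), P = (1, 0), D = (0, 1).
1. W lies on line DJ with DW:WJ = 1:5 ⇒ W = (0, 5/6)
2. K lies on line JP with JK:KP = 1:4 ⇒ K = (1/5, 0)
through P parallel to DJ: direction (0, -1); meets KW at Q = (1, -10/3)
Q = K + t·(W−K) with t = -4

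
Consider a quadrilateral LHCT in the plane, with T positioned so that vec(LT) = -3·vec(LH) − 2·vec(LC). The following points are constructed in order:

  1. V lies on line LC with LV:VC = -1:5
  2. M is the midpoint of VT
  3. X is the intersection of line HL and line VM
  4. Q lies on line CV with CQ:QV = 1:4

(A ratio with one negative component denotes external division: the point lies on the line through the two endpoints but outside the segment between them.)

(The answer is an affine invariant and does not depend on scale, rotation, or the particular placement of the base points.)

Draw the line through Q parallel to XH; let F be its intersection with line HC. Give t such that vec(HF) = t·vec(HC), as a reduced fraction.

t = 3/4

Work in coordinates with L = (0, 0), H = (1, 0), C = (0, 1), T = (-3, -2).
1. V lies on line LC with LV:VC = -1:5 ⇒ V = (0, -1/4)
2. M is the midpoint of VT ⇒ M = (-3/2, -9/8)
3. X is the intersection of line HL and line VM ⇒ X = (3/7, 0)
4. Q lies on line CV with CQ:QV = 1:4 ⇒ Q = (0, 3/4)
through Q parallel to XH: direction (4/7, 0); meets HC at F = (1/4, 3/4)
F = H + t·(C−H) with t = 3/4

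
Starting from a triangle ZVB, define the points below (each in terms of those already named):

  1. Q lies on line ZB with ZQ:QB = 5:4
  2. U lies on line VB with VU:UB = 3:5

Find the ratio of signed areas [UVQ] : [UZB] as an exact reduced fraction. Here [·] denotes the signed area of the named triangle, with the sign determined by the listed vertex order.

Set Z = (0, 0), V = (1, 0), B = (0, 1); any affine frame gives the same invariant.
1. Q lies on line ZB with ZQ:QB = 5:4 ⇒ Q = (0, 5/9)
2. U lies on line VB with VU:UB = 3:5 ⇒ U = (5/8, 3/8)
2·[UVQ] = -1/6, 2·[UZB] = -5/8
[UVQ]:[UZB] = -1/6:-5/8 = 4/15

[UVQ]:[UZB] = 4/15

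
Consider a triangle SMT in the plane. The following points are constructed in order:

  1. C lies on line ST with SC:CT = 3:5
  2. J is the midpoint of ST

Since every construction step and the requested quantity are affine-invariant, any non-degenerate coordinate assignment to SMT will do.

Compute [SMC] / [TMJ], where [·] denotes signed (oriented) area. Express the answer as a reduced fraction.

[SMC]:[TMJ] = -3/4

Assign S = (0, 0), M = (1, 0), T = (0, 1) — the answer is frame-independent, so this choice is without loss of generality.
1. C lies on line ST with SC:CT = 3:5 ⇒ C = (0, 3/8)
2. J is the midpoint of ST ⇒ J = (0, 1/2)
2·[SMC] = 3/8, 2·[TMJ] = -1/2
[SMC]:[TMJ] = 3/8:-1/2 = -3/4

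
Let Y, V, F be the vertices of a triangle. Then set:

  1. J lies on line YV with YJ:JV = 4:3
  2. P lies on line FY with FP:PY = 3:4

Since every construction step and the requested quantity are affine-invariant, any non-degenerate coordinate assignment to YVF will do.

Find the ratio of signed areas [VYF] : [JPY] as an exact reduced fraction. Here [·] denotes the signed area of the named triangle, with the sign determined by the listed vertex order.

[VYF]:[JPY] = -49/16

Set Y = (0, 0), V = (1, 0), F = (0, 1); any affine frame gives the same invariant.
1. J lies on line YV with YJ:JV = 4:3 ⇒ J = (4/7, 0)
2. P lies on line FY with FP:PY = 3:4 ⇒ P = (0, 4/7)
2·[VYF] = -1, 2·[JPY] = 16/49
[VYF]:[JPY] = -1:16/49 = -49/16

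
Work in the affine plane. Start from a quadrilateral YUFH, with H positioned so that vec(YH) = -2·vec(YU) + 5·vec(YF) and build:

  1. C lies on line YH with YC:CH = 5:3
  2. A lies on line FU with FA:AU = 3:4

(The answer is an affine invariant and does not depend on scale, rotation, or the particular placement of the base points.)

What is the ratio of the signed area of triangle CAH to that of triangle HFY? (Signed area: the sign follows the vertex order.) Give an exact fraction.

[CAH]:[HFY] = -69/112

Work in coordinates with Y = (0, 0), U = (1, 0), F = (0, 1), H = (-2, 5).
1. C lies on line YH with YC:CH = 5:3 ⇒ C = (-5/4, 25/8)
2. A lies on line FU with FA:AU = 3:4 ⇒ A = (3/7, 4/7)
2·[CAH] = 69/56, 2·[HFY] = -2
[CAH]:[HFY] = 69/56:-2 = -69/112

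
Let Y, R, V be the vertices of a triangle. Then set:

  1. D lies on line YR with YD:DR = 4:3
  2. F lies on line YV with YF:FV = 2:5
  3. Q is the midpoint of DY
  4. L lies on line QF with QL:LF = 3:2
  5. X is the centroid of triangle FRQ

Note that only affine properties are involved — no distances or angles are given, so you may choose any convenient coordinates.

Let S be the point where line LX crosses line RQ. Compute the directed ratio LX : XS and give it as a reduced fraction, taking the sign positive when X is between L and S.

Set Y = (0, 0), R = (1, 0), V = (0, 1); any affine frame gives the same invariant.
1. D lies on line YR with YD:DR = 4:3 ⇒ D = (4/7, 0)
2. F lies on line YV with YF:FV = 2:5 ⇒ F = (0, 2/7)
3. Q is the midpoint of DY ⇒ Q = (2/7, 0)
4. L lies on line QF with QL:LF = 3:2 ⇒ L = (4/35, 6/35)
5. X is the centroid of triangle FRQ ⇒ X = (3/7, 2/21)
line LX meets RQ at S = (23/28, 0)
X = L + t·(S−L) with t = 4/9, so LX:XS = 4/9:5/9

LX:XS = 4/5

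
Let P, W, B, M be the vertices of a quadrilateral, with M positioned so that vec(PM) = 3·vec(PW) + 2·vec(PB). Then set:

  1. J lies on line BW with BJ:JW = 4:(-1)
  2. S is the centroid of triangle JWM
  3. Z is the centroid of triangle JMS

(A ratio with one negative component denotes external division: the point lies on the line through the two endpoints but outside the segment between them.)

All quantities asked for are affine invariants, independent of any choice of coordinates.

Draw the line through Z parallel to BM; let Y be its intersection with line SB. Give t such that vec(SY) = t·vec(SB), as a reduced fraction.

Set P = (0, 0), W = (1, 0), B = (0, 1), M = (3, 2); any affine frame gives the same invariant.
1. J lies on line BW with BJ:JW = 4:(-1) ⇒ J = (4/3, -1/3)
2. S is the centroid of triangle JWM ⇒ S = (16/9, 5/9)
3. Z is the centroid of triangle JMS ⇒ Z = (55/27, 20/27)
through Z parallel to BM: direction (3, 1); meets SB at Y = (304/189, 113/189)
Y = S + t·(B−S) with t = 2/21

t = 2/21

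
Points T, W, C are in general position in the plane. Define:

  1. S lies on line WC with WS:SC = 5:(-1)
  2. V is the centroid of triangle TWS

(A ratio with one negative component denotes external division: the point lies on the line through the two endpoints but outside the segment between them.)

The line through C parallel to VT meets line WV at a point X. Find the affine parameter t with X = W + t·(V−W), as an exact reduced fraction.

t = 8/5

Set T = (0, 0), W = (1, 0), C = (0, 1); any affine frame gives the same invariant.
1. S lies on line WC with WS:SC = 5:(-1) ⇒ S = (-1/4, 5/4)
2. V is the centroid of triangle TWS ⇒ V = (1/4, 5/12)
through C parallel to VT: direction (-1/4, -5/12); meets WV at X = (-1/5, 2/3)
X = W + t·(V−W) with t = 8/5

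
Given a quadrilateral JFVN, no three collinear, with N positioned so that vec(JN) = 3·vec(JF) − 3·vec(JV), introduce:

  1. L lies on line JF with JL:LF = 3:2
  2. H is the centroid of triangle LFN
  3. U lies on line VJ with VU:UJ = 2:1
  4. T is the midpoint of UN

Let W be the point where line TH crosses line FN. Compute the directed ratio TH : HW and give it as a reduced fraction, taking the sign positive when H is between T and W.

TH:HW = 23/12

Work in coordinates with J = (0, 0), F = (1, 0), V = (0, 1), N = (3, -3).
1. L lies on line JF with JL:LF = 3:2 ⇒ L = (3/5, 0)
2. H is the centroid of triangle LFN ⇒ H = (23/15, -1)
3. U lies on line VJ with VU:UJ = 2:1 ⇒ U = (0, 1/3)
4. T is the midpoint of UN ⇒ T = (3/2, -4/3)
line TH meets FN at W = (107/69, -19/23)
H = T + t·(W−T) with t = 23/35, so TH:HW = 23/35:12/35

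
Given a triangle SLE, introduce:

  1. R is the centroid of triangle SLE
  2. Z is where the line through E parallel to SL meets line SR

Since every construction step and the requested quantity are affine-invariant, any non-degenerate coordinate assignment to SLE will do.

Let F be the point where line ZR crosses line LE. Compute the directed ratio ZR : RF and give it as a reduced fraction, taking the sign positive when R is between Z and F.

ZR:RF = -4

Work in coordinates with S = (0, 0), L = (1, 0), E = (0, 1).
1. R is the centroid of triangle SLE ⇒ R = (1/3, 1/3)
2. Z is where the line through E parallel to SL meets line SR ⇒ Z = (1, 1)
line ZR meets LE at F = (1/2, 1/2)
R = Z + t·(F−Z) with t = 4/3, so ZR:RF = 4/3:-1/3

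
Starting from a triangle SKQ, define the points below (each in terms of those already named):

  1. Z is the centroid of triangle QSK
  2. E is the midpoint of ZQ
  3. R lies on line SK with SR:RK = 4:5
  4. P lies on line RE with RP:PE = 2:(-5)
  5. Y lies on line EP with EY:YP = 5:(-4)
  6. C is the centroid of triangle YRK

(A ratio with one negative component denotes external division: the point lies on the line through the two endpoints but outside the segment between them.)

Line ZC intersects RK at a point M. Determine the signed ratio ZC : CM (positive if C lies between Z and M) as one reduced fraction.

ZC:CM = -53/44

Choose coordinates S = (0, 0), K = (1, 0), Q = (0, 1).
1. Z is the centroid of triangle QSK ⇒ Z = (1/3, 1/3)
2. E is the midpoint of ZQ ⇒ E = (1/6, 2/3)
3. R lies on line SK with SR:RK = 4:5 ⇒ R = (4/9, 0)
4. P lies on line RE with RP:PE = 2:(-5) ⇒ P = (17/27, -4/9)
5. Y lies on line EP with EY:YP = 5:(-4) ⇒ Y = (67/27, -44/9)
6. C is the centroid of triangle YRK ⇒ C = (106/81, -44/27)
line ZC meets RK at M = (238/477, 0)
C = Z + t·(M−Z) with t = 53/9, so ZC:CM = 53/9:-44/9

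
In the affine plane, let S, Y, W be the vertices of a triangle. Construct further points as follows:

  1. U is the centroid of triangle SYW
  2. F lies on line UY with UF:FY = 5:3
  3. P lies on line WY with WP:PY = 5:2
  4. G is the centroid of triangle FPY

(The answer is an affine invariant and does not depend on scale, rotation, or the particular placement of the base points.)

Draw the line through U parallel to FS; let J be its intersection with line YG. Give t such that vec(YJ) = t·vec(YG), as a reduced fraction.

t = 8/3

Assign S = (0, 0), Y = (1, 0), W = (0, 1) — the answer is frame-independent, so this choice is without loss of generality.
1. U is the centroid of triangle SYW ⇒ U = (1/3, 1/3)
2. F lies on line UY with UF:FY = 5:3 ⇒ F = (3/4, 1/8)
3. P lies on line WY with WP:PY = 5:2 ⇒ P = (5/7, 2/7)
4. G is the centroid of triangle FPY ⇒ G = (23/28, 23/168)
through U parallel to FS: direction (-3/4, -1/8); meets YG at J = (11/21, 23/63)
J = Y + t·(G−Y) with t = 8/3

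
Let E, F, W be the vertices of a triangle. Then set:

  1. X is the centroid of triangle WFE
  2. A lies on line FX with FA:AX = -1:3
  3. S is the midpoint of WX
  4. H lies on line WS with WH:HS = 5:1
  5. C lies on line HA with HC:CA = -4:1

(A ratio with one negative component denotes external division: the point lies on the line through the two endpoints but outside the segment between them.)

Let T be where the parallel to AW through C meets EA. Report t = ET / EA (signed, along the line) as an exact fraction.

Assign E = (0, 0), F = (1, 0), W = (0, 1) — the answer is frame-independent, so this choice is without loss of generality.
1. X is the centroid of triangle WFE ⇒ X = (1/3, 1/3)
2. A lies on line FX with FA:AX = -1:3 ⇒ A = (4/3, -1/6)
3. S is the midpoint of WX ⇒ S = (1/6, 2/3)
4. H lies on line WS with WH:HS = 5:1 ⇒ H = (5/36, 13/18)
5. C lies on line HA with HC:CA = -4:1 ⇒ C = (187/108, -25/54)
through C parallel to AW: direction (-4/3, 7/6); meets EA at T = (101/72, -101/576)
T = E + t·(A−E) with t = 101/96

t = 101/96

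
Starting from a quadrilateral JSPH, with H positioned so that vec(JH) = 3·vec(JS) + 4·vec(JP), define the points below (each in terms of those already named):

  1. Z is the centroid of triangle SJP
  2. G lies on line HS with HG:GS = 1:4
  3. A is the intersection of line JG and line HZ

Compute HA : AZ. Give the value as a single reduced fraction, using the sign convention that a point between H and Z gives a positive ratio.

Work in coordinates with J = (0, 0), S = (1, 0), P = (0, 1), H = (3, 4).
1. Z is the centroid of triangle SJP ⇒ Z = (1/3, 1/3)
2. G lies on line HS with HG:GS = 1:4 ⇒ G = (13/5, 16/5)
3. A is the intersection of line JG and line HZ ⇒ A = (13/15, 16/15)
A = H + t·(Z−H) with t = 4/5, so HA:AZ = t:(1−t) = 4/5:1/5

HA:AZ = 4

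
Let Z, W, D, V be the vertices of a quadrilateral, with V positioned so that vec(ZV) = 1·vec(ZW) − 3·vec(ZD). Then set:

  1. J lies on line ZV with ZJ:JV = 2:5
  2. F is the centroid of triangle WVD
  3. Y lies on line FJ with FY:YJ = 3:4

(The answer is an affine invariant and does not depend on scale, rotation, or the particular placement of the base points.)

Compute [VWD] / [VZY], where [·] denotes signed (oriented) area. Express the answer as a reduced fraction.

Choose coordinates Z = (0, 0), W = (1, 0), D = (0, 1), V = (1, -3).
1. J lies on line ZV with ZJ:JV = 2:5 ⇒ J = (2/7, -6/7)
2. F is the centroid of triangle WVD ⇒ F = (2/3, -2/3)
3. Y lies on line FJ with FY:YJ = 3:4 ⇒ Y = (74/147, -110/147)
2·[VWD] = 3, 2·[VZY] = -16/21
[VWD]:[VZY] = 3:-16/21 = -63/16

[VWD]:[VZY] = -63/16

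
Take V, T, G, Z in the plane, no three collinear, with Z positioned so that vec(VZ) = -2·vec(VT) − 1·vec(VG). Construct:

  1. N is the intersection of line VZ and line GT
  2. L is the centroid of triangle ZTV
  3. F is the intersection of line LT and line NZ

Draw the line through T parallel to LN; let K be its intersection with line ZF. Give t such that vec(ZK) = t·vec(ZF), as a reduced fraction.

t = 6

Set V = (0, 0), T = (1, 0), G = (0, 1), Z = (-2, -1); any affine frame gives the same invariant.
1. N is the intersection of line VZ and line GT ⇒ N = (2/3, 1/3)
2. L is the centroid of triangle ZTV ⇒ L = (-1/3, -1/3)
3. F is the intersection of line LT and line NZ ⇒ F = (-1, -1/2)
through T parallel to LN: direction (1, 2/3); meets ZF at K = (4, 2)
K = Z + t·(F−Z) with t = 6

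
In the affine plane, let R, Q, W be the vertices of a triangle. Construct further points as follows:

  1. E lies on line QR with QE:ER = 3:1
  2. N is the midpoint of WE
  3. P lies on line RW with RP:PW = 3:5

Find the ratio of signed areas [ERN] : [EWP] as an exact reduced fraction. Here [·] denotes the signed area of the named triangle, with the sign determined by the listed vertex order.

[ERN]:[EWP] = -4/5

Work in coordinates with R = (0, 0), Q = (1, 0), W = (0, 1).
1. E lies on line QR with QE:ER = 3:1 ⇒ E = (1/4, 0)
2. N is the midpoint of WE ⇒ N = (1/8, 1/2)
3. P lies on line RW with RP:PW = 3:5 ⇒ P = (0, 3/8)
2·[ERN] = -1/8, 2·[EWP] = 5/32
[ERN]:[EWP] = -1/8:5/32 = -4/5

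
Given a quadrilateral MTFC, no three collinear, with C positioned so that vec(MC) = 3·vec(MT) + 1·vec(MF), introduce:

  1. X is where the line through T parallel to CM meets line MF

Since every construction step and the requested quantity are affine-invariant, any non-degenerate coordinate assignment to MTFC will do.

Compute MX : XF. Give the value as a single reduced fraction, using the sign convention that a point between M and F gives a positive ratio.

MX:XF = -1/4

Choose coordinates M = (0, 0), T = (1, 0), F = (0, 1), C = (3, 1).
1. X is where the line through T parallel to CM meets line MF ⇒ X = (0, -1/3)
X = M + t·(F−M) with t = -1/3, so MX:XF = t:(1−t) = -1/3:4/3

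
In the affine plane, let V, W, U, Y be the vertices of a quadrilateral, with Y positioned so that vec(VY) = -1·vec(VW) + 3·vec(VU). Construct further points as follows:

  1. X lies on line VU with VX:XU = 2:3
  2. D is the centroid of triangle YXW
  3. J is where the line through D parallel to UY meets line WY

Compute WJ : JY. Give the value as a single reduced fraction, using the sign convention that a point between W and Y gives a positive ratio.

Assign V = (0, 0), W = (1, 0), U = (0, 1), Y = (-1, 3) — the answer is frame-independent, so this choice is without loss of generality.
1. X lies on line VU with VX:XU = 2:3 ⇒ X = (0, 2/5)
2. D is the centroid of triangle YXW ⇒ D = (0, 17/15)
3. J is where the line through D parallel to UY meets line WY ⇒ J = (-11/15, 13/5)
J = W + t·(Y−W) with t = 13/15, so WJ:JY = t:(1−t) = 13/15:2/15

WJ:JY = 13/2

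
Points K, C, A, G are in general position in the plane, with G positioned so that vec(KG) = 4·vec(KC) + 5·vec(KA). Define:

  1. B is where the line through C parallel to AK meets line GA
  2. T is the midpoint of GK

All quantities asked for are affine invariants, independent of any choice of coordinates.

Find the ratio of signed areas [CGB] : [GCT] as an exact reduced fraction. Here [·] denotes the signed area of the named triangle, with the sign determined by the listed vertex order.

Set K = (0, 0), C = (1, 0), A = (0, 1), G = (4, 5); any affine frame gives the same invariant.
1. B is where the line through C parallel to AK meets line GA ⇒ B = (1, 2)
2. T is the midpoint of GK ⇒ T = (2, 5/2)
2·[CGB] = 6, 2·[GCT] = -5/2
[CGB]:[GCT] = 6:-5/2 = -12/5

[CGB]:[GCT] = -12/5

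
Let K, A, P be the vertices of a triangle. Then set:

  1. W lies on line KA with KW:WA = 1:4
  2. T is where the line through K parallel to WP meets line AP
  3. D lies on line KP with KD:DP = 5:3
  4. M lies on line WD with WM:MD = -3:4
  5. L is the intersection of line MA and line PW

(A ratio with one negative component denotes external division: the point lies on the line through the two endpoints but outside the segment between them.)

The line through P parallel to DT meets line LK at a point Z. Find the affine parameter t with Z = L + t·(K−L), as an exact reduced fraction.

t = 83/37

Work in coordinates with K = (0, 0), A = (1, 0), P = (0, 1).
1. W lies on line KA with KW:WA = 1:4 ⇒ W = (1/5, 0)
2. T is where the line through K parallel to WP meets line AP ⇒ T = (-1/4, 5/4)
3. D lies on line KP with KD:DP = 5:3 ⇒ D = (0, 5/8)
4. M lies on line WD with WM:MD = -3:4 ⇒ M = (4/5, -15/8)
5. L is the intersection of line MA and line PW ⇒ L = (83/115, -60/23)
through P parallel to DT: direction (-1/4, 5/8); meets LK at Z = (-166/185, 120/37)
Z = L + t·(K−L) with t = 83/37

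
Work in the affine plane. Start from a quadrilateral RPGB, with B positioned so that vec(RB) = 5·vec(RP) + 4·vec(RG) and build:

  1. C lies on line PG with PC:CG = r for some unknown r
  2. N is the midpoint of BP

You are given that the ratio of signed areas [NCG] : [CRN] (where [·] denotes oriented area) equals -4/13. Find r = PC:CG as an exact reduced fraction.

Set R = (0, 0), P = (1, 0), G = (0, 1), B = (5, 4); any affine frame gives the same invariant.
1. With PC:CG = r, write λ = r/(r+1) so C = P + λ·(G−P); C is affine-linear in λ
2. N is the midpoint of BP ⇒ N = (3, 2)
Every point depending on C is an affine combination of C and λ-independent points, so each such coordinate is linear in λ; the λ² term in each signed area is a multiple of (G−P)×(G−P) = 0, so 2·[NCG] and 2·[CRN] are each linear in λ. Evaluating at λ=0 and λ=1:
  2·[NCG] = 4·λ − 4,   2·[CRN] = 5·λ − 2
So [NCG]:[CRN] = (4·λ − 4) / (5·λ − 2). Setting this equal to -4/13:
  4·λ − 4 = -4/13·(5·λ − 2)  ⇒  λ = 5/6
Then r = λ/(1−λ) = (5/6)/(1/6) = 5. Check: with r = 5, C = (1/6, 5/6) and [NCG]:[CRN] = -4/13 as required.

r = 5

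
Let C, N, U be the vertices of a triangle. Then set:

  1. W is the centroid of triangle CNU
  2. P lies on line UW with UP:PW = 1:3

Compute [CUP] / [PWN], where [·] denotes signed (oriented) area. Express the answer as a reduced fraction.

[CUP]:[PWN] = -1/3

Work in coordinates with C = (0, 0), N = (1, 0), U = (0, 1).
1. W is the centroid of triangle CNU ⇒ W = (1/3, 1/3)
2. P lies on line UW with UP:PW = 1:3 ⇒ P = (1/12, 5/6)
2·[CUP] = -1/12, 2·[PWN] = 1/4
[CUP]:[PWN] = -1/12:1/4 = -1/3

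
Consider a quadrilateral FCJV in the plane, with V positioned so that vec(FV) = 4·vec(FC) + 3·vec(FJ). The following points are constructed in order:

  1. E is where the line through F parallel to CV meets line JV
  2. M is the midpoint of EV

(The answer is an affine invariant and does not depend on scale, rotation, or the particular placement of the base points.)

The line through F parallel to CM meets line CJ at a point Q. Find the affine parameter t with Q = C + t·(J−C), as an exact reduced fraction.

t = 5/9

Set F = (0, 0), C = (1, 0), J = (0, 1), V = (4, 3); any affine frame gives the same invariant.
1. E is where the line through F parallel to CV meets line JV ⇒ E = (2, 2)
2. M is the midpoint of EV ⇒ M = (3, 5/2)
through F parallel to CM: direction (2, 5/2); meets CJ at Q = (4/9, 5/9)
Q = C + t·(J−C) with t = 5/9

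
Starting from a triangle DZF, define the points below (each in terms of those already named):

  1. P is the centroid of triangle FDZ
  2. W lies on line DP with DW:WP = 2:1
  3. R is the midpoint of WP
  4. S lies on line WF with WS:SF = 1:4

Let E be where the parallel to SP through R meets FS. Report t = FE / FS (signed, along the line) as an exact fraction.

t = 9/8

Set D = (0, 0), Z = (1, 0), F = (0, 1); any affine frame gives the same invariant.
1. P is the centroid of triangle FDZ ⇒ P = (1/3, 1/3)
2. W lies on line DP with DW:WP = 2:1 ⇒ W = (2/9, 2/9)
3. R is the midpoint of WP ⇒ R = (5/18, 5/18)
4. S lies on line WF with WS:SF = 1:4 ⇒ S = (8/45, 17/45)
through R parallel to SP: direction (7/45, -2/45); meets FS at E = (1/5, 3/10)
E = F + t·(S−F) with t = 9/8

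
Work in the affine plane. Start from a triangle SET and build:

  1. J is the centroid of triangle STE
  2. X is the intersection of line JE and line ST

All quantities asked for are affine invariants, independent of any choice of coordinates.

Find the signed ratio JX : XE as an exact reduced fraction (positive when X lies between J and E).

JX:XE = -1/3

Set S = (0, 0), E = (1, 0), T = (0, 1); any affine frame gives the same invariant.
1. J is the centroid of triangle STE ⇒ J = (1/3, 1/3)
2. X is the intersection of line JE and line ST ⇒ X = (0, 1/2)
X = J + t·(E−J) with t = -1/2, so JX:XE = t:(1−t) = -1/2:3/2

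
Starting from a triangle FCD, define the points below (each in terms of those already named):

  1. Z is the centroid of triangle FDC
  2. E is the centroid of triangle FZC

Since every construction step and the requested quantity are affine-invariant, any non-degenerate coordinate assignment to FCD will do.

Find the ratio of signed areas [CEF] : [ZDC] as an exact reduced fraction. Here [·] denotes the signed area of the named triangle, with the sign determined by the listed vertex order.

Work in coordinates with F = (0, 0), C = (1, 0), D = (0, 1).
1. Z is the centroid of triangle FDC ⇒ Z = (1/3, 1/3)
2. E is the centroid of triangle FZC ⇒ E = (4/9, 1/9)
2·[CEF] = 1/9, 2·[ZDC] = -1/3
[CEF]:[ZDC] = 1/9:-1/3 = -1/3

[CEF]:[ZDC] = -1/3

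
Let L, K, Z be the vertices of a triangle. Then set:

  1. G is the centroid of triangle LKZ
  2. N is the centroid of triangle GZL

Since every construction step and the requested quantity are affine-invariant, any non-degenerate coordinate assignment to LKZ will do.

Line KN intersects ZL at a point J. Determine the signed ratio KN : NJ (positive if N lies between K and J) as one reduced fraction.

Work in coordinates with L = (0, 0), K = (1, 0), Z = (0, 1).
1. G is the centroid of triangle LKZ ⇒ G = (1/3, 1/3)
2. N is the centroid of triangle GZL ⇒ N = (1/9, 4/9)
line KN meets ZL at J = (0, 1/2)
N = K + t·(J−K) with t = 8/9, so KN:NJ = 8/9:1/9

KN:NJ = 8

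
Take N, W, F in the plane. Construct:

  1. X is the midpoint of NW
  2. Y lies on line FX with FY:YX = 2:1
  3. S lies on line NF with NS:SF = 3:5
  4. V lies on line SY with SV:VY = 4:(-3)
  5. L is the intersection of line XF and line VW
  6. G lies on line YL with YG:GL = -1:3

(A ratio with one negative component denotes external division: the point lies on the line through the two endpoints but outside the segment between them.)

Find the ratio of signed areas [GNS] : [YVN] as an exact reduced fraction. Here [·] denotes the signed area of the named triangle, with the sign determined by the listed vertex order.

[GNS]:[YVN] = 4/21

Choose coordinates N = (0, 0), W = (1, 0), F = (0, 1).
1. X is the midpoint of NW ⇒ X = (1/2, 0)
2. Y lies on line FX with FY:YX = 2:1 ⇒ Y = (1/3, 1/3)
3. S lies on line NF with NS:SF = 3:5 ⇒ S = (0, 3/8)
4. V lies on line SY with SV:VY = 4:(-3) ⇒ V = (4/3, 5/24)
5. L is the intersection of line XF and line VW ⇒ L = (13/21, -5/21)
6. G lies on line YL with YG:GL = -1:3 ⇒ G = (4/21, 13/21)
2·[GNS] = -1/14, 2·[YVN] = -3/8
[GNS]:[YVN] = -1/14:-3/8 = 4/21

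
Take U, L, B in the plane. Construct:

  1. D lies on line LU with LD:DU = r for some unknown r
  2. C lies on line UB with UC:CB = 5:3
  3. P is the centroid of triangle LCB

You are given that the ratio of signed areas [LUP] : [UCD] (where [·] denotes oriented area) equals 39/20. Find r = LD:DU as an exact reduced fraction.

Assign U = (0, 0), L = (1, 0), B = (0, 1) — the answer is frame-independent, so this choice is without loss of generality.
1. With LD:DU = r, write λ = r/(r+1) so D = L + λ·(U−L); D is affine-linear in λ
2. C lies on line UB with UC:CB = 5:3 ⇒ C = (0, 5/8)
3. P is the centroid of triangle LCB ⇒ P = (1/3, 13/24)
Every point depending on D is an affine combination of D and λ-independent points, so each such coordinate is linear in λ; the λ² term in each signed area is a multiple of (U−L)×(U−L) = 0, so 2·[LUP] and 2·[UCD] are each linear in λ. Evaluating at λ=0 and λ=1:
  2·[LUP] = -13/24,   2·[UCD] = 5/8·λ − 5/8
So [LUP]:[UCD] = (-13/24) / (5/8·λ − 5/8). Setting this equal to 39/20:
  -13/24 = 39/20·(5/8·λ − 5/8)  ⇒  λ = 5/9
Then r = λ/(1−λ) = (5/9)/(4/9) = 5/4. Check: with r = 5/4, D = (4/9, 0) and [LUP]:[UCD] = 39/20 as required.

r = 5/4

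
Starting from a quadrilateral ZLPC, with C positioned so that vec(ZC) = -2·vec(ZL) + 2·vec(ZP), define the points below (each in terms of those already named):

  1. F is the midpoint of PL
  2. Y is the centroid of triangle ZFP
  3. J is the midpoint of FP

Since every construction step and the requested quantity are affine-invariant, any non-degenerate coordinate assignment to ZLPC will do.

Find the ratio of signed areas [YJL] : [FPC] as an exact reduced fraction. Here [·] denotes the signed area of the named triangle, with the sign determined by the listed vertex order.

[YJL]:[FPC] = -1/2

Work in coordinates with Z = (0, 0), L = (1, 0), P = (0, 1), C = (-2, 2).
1. F is the midpoint of PL ⇒ F = (1/2, 1/2)
2. Y is the centroid of triangle ZFP ⇒ Y = (1/6, 1/2)
3. J is the midpoint of FP ⇒ J = (1/4, 3/4)
2·[YJL] = -1/4, 2·[FPC] = 1/2
[YJL]:[FPC] = -1/4:1/2 = -1/2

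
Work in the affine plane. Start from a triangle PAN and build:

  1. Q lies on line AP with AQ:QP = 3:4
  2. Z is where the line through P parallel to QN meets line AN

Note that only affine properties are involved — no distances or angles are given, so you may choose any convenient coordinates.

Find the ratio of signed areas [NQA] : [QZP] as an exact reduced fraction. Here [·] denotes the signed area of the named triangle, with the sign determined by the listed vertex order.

Assign P = (0, 0), A = (1, 0), N = (0, 1) — the answer is frame-independent, so this choice is without loss of generality.
1. Q lies on line AP with AQ:QP = 3:4 ⇒ Q = (4/7, 0)
2. Z is where the line through P parallel to QN meets line AN ⇒ Z = (-4/3, 7/3)
2·[NQA] = 3/7, 2·[QZP] = 4/3
[NQA]:[QZP] = 3/7:4/3 = 9/28

[NQA]:[QZP] = 9/28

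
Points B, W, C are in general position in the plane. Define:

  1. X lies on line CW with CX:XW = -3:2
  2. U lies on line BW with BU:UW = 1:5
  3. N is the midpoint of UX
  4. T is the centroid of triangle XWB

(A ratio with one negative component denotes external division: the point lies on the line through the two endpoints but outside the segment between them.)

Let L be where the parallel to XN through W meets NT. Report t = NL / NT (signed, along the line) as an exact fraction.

t = 15/4

Choose coordinates B = (0, 0), W = (1, 0), C = (0, 1).
1. X lies on line CW with CX:XW = -3:2 ⇒ X = (3, -2)
2. U lies on line BW with BU:UW = 1:5 ⇒ U = (1/6, 0)
3. N is the midpoint of UX ⇒ N = (19/12, -1)
4. T is the centroid of triangle XWB ⇒ T = (4/3, -2/3)
through W parallel to XN: direction (-17/12, 1); meets NT at L = (31/48, 1/4)
L = N + t·(T−N) with t = 15/4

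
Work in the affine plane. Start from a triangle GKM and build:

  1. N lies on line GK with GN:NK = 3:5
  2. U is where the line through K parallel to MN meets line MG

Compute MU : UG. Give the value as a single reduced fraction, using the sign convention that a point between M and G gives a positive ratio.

Assign G = (0, 0), K = (1, 0), M = (0, 1) — the answer is frame-independent, so this choice is without loss of generality.
1. N lies on line GK with GN:NK = 3:5 ⇒ N = (3/8, 0)
2. U is where the line through K parallel to MN meets line MG ⇒ U = (0, 8/3)
U = M + t·(G−M) with t = -5/3, so MU:UG = t:(1−t) = -5/3:8/3

MU:UG = -5/8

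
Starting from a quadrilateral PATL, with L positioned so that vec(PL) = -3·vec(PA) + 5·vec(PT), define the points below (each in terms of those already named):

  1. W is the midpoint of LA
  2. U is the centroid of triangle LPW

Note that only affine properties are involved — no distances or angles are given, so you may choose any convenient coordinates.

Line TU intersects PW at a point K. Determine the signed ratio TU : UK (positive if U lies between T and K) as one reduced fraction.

Choose coordinates P = (0, 0), A = (1, 0), T = (0, 1), L = (-3, 5).
1. W is the midpoint of LA ⇒ W = (-1, 5/2)
2. U is the centroid of triangle LPW ⇒ U = (-4/3, 5/2)
line TU meets PW at K = (-8/11, 20/11)
U = T + t·(K−T) with t = 11/6, so TU:UK = 11/6:-5/6

TU:UK = -11/5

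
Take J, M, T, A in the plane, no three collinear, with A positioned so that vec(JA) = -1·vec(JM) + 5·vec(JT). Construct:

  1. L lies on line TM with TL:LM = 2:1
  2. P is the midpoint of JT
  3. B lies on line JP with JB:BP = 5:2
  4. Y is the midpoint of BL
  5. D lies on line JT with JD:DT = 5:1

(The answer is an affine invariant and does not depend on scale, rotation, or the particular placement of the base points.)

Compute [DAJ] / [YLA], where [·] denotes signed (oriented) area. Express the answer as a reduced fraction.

Work in coordinates with J = (0, 0), M = (1, 0), T = (0, 1), A = (-1, 5).
1. L lies on line TM with TL:LM = 2:1 ⇒ L = (2/3, 1/3)
2. P is the midpoint of JT ⇒ P = (0, 1/2)
3. B lies on line JP with JB:BP = 5:2 ⇒ B = (0, 5/14)
4. Y is the midpoint of BL ⇒ Y = (1/3, 29/84)
5. D lies on line JT with JD:DT = 5:1 ⇒ D = (0, 5/6)
2·[DAJ] = 5/6, 2·[YLA] = 43/28
[DAJ]:[YLA] = 5/6:43/28 = 70/129

[DAJ]:[YLA] = 70/129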